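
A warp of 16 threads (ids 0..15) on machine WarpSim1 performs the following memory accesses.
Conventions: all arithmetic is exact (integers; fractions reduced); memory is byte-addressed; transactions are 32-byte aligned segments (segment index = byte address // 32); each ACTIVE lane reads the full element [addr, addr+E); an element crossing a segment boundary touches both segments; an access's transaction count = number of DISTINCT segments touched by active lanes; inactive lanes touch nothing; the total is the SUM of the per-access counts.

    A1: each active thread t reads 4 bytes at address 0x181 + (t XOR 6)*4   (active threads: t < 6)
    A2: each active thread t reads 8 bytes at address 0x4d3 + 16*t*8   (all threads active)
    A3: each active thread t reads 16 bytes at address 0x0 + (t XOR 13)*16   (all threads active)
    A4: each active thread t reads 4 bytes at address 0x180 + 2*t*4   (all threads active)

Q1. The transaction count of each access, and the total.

A1: 2 transactions
A2: 16 transactions
A3: 8 transactions
A4: 4 transactions

Answer: 2,16,8,4; total 30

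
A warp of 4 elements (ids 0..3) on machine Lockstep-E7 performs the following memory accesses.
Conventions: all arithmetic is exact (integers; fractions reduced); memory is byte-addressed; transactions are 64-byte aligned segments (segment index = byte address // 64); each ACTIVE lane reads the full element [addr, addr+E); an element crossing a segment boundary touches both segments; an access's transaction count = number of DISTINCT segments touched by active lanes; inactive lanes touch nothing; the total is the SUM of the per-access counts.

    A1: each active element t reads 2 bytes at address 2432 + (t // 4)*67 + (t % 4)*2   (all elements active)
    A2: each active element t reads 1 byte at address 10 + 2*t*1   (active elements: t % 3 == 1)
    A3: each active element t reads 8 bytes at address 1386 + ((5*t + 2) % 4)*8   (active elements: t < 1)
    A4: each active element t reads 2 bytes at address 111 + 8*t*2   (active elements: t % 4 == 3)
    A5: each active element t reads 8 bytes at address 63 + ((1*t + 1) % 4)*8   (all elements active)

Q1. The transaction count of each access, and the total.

A1: 1 transaction
A2: 1 transaction
A3: 2 transactions
A4: 1 transaction
A5: 2 transactions

Answer: 1,1,2,1,2; total 7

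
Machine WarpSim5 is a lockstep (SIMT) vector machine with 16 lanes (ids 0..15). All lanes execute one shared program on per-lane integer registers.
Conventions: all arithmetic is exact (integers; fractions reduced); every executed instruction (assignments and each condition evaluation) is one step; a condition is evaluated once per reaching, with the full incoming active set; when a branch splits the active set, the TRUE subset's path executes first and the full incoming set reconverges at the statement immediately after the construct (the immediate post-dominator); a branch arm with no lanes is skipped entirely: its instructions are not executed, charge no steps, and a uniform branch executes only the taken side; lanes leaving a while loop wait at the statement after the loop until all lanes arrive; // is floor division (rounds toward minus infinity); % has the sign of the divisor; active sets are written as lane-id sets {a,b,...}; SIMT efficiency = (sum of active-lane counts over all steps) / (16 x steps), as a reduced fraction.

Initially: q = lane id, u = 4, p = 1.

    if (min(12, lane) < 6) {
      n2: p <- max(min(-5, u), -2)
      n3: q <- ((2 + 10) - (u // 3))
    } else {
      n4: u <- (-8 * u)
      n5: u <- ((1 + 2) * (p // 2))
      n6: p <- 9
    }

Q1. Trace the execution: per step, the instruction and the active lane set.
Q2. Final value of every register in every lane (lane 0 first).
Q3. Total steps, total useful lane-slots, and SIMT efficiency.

step 0: eval (min(12, lane) < 6)     {0,1,2,3,4,5,6,7,8,9,10,11,12,13,14,15}
step 1: p <- max(min(-5, u), -2)     {0,1,2,3,4,5}
step 2: q <- ((2 + 10) - (u // 3))   {0,1,2,3,4,5}
step 3: u <- (-8 * u)                {6,7,8,9,10,11,12,13,14,15}
step 4: u <- ((1 + 2) * (p // 2))    {6,7,8,9,10,11,12,13,14,15}
step 5: p <- 9                       {6,7,8,9,10,11,12,13,14,15}

Answer: 6 steps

q: 11,11,11,11,11,11,6,7,8,9,10,11,12,13,14,15
u: 4,4,4,4,4,4,0,0,0,0,0,0,0,0,0,0
p: -2,-2,-2,-2,-2,-2,9,9,9,9,9,9,9,9,9,9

steps = 6; useful = 58; efficiency = 58/96 = 29/48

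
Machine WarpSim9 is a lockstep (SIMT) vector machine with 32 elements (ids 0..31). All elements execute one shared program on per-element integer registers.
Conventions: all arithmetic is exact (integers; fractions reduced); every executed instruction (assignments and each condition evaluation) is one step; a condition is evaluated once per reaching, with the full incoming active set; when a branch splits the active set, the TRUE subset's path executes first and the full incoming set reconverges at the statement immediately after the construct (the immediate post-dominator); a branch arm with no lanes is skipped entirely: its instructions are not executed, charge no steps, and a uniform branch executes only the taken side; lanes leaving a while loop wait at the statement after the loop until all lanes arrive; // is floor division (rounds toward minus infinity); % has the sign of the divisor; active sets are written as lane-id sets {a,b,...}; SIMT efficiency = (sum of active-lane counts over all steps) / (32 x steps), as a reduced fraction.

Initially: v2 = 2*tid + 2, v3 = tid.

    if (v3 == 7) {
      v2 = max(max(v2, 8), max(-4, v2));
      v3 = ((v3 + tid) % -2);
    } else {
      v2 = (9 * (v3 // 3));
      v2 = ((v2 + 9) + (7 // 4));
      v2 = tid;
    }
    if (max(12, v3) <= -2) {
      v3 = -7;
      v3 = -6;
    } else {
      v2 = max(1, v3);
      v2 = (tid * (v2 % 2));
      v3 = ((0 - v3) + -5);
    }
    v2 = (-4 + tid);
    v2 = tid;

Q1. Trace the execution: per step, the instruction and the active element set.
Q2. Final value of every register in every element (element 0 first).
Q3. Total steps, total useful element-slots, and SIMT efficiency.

step 0: eval (v3 == 7)               {0,1,2,3,4,5,6,7,8,9,10,11,12,13,14,15,16,17,18,19,20,21,22,23,24,25,26,27,28,29,30,31}
step 1: v2 <- max(max(v2, 8), max(-4, v2)) {7}
step 2: v3 <- ((v3 + tid) % -2)      {7}
step 3: v2 <- (9 * (v3 // 3))        {0,1,2,3,4,5,6,8,9,10,11,12,13,14,15,16,17,18,19,20,21,22,23,24,25,26,27,28,29,30,31}
step 4: v2 <- ((v2 + 9) + (7 // 4))  {0,1,2,3,4,5,6,8,9,10,11,12,13,14,15,16,17,18,19,20,21,22,23,24,25,26,27,28,29,30,31}
step 5: v2 <- tid                    {0,1,2,3,4,5,6,8,9,10,11,12,13,14,15,16,17,18,19,20,21,22,23,24,25,26,27,28,29,30,31}
step 6: eval (max(12, v3) <= -2)     {0,1,2,3,4,5,6,7,8,9,10,11,12,13,14,15,16,17,18,19,20,21,22,23,24,25,26,27,28,29,30,31}
step 7: v2 <- max(1, v3)             {0,1,2,3,4,5,6,7,8,9,10,11,12,13,14,15,16,17,18,19,20,21,22,23,24,25,26,27,28,29,30,31}
step 8: v2 <- (tid * (v2 % 2))       {0,1,2,3,4,5,6,7,8,9,10,11,12,13,14,15,16,17,18,19,20,21,22,23,24,25,26,27,28,29,30,31}
step 9: v3 <- ((0 - v3) + -5)        {0,1,2,3,4,5,6,7,8,9,10,11,12,13,14,15,16,17,18,19,20,21,22,23,24,25,26,27,28,29,30,31}
step 10: v2 <- (-4 + tid)             {0,1,2,3,4,5,6,7,8,9,10,11,12,13,14,15,16,17,18,19,20,21,22,23,24,25,26,27,28,29,30,31}
step 11: v2 <- tid                    {0,1,2,3,4,5,6,7,8,9,10,11,12,13,14,15,16,17,18,19,20,21,22,23,24,25,26,27,28,29,30,31}

Answer: 12 steps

v2: 0,1,2,3,4,5,6,7,8,9,10,11,12,13,14,15,16,17,18,19,20,21,22,23,24,25,26,27,28,29,30,31
v3: -5,-6,-7,-8,-9,-10,-11,-5,-13,-14,-15,-16,-17,-18,-19,-20,-21,-22,-23,-24,-25,-26,-27,-28,-29,-30,-31,-32,-33,-34,-35,-36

steps = 12; useful = 319; efficiency = 319/384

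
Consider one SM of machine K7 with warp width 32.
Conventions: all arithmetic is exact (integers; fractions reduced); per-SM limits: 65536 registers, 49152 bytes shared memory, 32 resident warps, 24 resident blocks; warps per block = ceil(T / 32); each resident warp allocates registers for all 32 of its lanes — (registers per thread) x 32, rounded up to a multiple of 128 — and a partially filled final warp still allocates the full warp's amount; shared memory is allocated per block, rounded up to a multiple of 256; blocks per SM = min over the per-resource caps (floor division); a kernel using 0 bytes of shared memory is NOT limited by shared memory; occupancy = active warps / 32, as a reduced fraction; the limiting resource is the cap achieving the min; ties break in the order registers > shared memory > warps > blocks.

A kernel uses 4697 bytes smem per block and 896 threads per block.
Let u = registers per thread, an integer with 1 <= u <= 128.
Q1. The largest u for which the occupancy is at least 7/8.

Answer: u = 72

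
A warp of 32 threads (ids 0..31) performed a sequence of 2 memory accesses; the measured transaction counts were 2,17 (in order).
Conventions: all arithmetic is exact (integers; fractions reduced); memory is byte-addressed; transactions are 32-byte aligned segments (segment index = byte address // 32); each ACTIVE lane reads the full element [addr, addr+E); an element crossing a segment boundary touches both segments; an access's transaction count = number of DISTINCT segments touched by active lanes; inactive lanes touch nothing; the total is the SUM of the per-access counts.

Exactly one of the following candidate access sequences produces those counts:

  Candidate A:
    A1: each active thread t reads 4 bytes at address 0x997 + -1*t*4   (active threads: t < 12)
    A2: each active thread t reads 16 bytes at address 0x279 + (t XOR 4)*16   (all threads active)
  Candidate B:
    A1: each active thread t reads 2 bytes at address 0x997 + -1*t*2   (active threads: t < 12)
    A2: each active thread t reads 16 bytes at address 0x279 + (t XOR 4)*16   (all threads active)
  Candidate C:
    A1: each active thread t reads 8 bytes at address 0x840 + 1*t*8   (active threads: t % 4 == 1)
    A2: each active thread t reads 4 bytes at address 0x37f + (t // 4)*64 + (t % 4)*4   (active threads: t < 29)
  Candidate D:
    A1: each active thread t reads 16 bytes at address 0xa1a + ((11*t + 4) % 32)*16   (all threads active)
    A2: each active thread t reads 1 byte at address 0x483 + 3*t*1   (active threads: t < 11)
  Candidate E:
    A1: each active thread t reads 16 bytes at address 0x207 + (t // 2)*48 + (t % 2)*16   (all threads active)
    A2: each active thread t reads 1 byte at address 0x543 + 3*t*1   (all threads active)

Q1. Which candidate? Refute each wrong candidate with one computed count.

B: A1 gives 1 transaction, not 2
C: A1 gives 8 transactions, not 2
D: A1 gives 17 transactions, not 2
E: A1 gives 24 transactions, not 2
A: all counts match (2,17)

Answer: A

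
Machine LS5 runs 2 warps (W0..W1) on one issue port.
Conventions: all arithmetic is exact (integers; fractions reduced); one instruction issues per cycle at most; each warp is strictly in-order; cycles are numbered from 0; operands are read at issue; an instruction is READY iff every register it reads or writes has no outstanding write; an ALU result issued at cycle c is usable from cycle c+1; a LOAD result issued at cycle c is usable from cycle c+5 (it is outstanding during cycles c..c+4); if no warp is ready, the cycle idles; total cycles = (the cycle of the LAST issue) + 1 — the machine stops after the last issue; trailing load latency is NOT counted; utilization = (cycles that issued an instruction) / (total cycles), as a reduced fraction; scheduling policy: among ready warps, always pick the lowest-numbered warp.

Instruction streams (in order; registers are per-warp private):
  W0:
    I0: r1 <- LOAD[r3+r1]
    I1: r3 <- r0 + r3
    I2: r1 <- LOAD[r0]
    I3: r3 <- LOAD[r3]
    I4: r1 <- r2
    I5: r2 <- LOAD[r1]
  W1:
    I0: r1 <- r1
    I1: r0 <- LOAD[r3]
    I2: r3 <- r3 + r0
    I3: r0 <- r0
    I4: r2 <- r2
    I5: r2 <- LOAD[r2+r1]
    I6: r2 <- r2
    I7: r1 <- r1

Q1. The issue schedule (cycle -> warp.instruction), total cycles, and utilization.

cycle 0: W0.I0
cycle 1: W0.I1
cycle 2: W1.I0
cycle 3: W1.I1
cycle 4: idle
cycle 5: W0.I2
cycle 6: W0.I3
cycle 7: idle
cycle 8: W1.I2
cycle 9: W1.I3
cycle 10: W0.I4
cycle 11: W0.I5
cycle 12: W1.I4
cycle 13: W1.I5
cycle 14: idle
cycle 15: idle
cycle 16: idle
cycle 17: idle
cycle 18: W1.I6
cycle 19: W1.I7

Answer: 20 cycles, utilization 7/10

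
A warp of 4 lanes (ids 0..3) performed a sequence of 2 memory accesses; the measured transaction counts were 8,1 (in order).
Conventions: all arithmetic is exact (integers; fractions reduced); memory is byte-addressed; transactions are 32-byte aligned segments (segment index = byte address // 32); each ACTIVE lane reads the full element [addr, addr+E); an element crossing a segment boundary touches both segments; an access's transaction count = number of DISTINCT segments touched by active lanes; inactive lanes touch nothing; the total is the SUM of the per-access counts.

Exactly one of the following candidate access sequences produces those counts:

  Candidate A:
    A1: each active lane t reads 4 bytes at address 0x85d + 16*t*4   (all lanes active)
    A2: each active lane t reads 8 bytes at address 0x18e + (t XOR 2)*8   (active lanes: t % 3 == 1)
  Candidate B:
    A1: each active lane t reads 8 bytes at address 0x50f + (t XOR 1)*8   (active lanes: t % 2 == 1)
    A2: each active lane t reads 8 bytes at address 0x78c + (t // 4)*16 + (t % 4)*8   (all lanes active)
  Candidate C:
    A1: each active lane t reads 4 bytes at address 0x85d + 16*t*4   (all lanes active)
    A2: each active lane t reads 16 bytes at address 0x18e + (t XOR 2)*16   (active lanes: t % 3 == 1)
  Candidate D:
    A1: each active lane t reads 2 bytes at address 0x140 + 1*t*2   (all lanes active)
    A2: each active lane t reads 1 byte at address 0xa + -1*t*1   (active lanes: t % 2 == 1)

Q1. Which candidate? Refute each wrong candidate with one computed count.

B: A1 gives 2 transactions, not 8
C: A2 gives 2 transactions, not 1
D: A1 gives 1 transaction, not 8
A: all counts match (8,1)

Answer: A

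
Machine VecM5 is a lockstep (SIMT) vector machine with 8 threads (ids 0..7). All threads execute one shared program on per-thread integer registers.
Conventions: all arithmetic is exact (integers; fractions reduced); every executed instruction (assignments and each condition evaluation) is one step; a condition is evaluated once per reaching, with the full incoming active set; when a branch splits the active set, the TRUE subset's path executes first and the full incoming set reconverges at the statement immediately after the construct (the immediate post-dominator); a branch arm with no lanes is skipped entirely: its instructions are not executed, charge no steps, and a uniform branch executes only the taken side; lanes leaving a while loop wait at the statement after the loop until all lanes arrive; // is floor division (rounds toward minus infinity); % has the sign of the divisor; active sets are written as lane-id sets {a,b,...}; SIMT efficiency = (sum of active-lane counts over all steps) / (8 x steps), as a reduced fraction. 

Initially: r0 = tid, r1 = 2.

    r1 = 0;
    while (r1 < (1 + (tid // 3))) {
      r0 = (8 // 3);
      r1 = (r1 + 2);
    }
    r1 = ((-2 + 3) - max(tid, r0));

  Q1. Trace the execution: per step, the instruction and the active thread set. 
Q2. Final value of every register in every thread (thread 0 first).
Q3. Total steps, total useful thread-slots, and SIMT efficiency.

step 0: r1 <- 0                      {0,1,2,3,4,5,6,7}
step 1: eval (r1 < (1 + (tid // 3))) {0,1,2,3,4,5,6,7}
step 2: r0 <- (8 // 3)               {0,1,2,3,4,5,6,7}
step 3: r1 <- (r1 + 2)               {0,1,2,3,4,5,6,7}
step 4: eval (r1 < (1 + (tid // 3))) {0,1,2,3,4,5,6,7}
step 5: r0 <- (8 // 3)               {6,7}
step 6: r1 <- (r1 + 2)               {6,7}
step 7: eval (r1 < (1 + (tid // 3))) {6,7}
step 8: r1 <- ((-2 + 3) - max(tid, r0)) {0,1,2,3,4,5,6,7}

Answer: 9 steps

r0: 2,2,2,2,2,2,2,2
r1: -1,-1,-1,-2,-3,-4,-5,-6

steps = 9; useful = 54; efficiency = 54/72 = 3/4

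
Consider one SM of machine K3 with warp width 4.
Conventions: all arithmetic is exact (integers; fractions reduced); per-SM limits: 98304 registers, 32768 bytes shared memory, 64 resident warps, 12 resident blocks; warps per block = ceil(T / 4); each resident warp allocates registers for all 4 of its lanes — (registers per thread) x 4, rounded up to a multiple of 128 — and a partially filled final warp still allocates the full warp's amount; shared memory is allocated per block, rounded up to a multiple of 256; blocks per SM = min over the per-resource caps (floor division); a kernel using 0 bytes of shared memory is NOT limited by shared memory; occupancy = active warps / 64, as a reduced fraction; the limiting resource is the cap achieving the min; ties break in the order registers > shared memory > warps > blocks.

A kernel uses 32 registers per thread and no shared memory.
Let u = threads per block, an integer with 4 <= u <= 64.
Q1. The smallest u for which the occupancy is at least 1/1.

Answer: u = 29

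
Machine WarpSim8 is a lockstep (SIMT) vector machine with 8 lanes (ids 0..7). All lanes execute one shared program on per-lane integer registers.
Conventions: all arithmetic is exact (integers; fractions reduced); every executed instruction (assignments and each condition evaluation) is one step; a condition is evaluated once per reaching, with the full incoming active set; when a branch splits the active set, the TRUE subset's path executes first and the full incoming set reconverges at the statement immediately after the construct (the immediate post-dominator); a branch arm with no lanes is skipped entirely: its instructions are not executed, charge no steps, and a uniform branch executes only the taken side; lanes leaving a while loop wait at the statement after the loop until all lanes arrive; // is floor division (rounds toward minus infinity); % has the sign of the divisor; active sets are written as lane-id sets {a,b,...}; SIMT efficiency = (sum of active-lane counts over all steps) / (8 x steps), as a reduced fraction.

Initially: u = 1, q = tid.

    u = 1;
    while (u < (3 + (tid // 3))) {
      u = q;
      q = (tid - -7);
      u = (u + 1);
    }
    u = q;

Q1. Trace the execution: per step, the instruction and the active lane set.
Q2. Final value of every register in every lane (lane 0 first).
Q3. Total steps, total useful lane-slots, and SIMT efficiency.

step 0: u <- 1                       {0,1,2,3,4,5,6,7}
step 1: eval (u < (3 + (tid // 3)))  {0,1,2,3,4,5,6,7}
step 2: u <- q                       {0,1,2,3,4,5,6,7}
step 3: q <- (tid - -7)              {0,1,2,3,4,5,6,7}
step 4: u <- (u + 1)                 {0,1,2,3,4,5,6,7}
step 5: eval (u < (3 + (tid // 3)))  {0,1,2,3,4,5,6,7}
step 6: u <- q                       {0,1}
step 7: q <- (tid - -7)              {0,1}
step 8: u <- (u + 1)                 {0,1}
step 9: eval (u < (3 + (tid // 3)))  {0,1}
step 10: u <- q                       {0,1,2,3,4,5,6,7}

Answer: 11 steps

u: 7,8,9,10,11,12,13,14
q: 7,8,9,10,11,12,13,14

steps = 11; useful = 64; efficiency = 64/88 = 8/11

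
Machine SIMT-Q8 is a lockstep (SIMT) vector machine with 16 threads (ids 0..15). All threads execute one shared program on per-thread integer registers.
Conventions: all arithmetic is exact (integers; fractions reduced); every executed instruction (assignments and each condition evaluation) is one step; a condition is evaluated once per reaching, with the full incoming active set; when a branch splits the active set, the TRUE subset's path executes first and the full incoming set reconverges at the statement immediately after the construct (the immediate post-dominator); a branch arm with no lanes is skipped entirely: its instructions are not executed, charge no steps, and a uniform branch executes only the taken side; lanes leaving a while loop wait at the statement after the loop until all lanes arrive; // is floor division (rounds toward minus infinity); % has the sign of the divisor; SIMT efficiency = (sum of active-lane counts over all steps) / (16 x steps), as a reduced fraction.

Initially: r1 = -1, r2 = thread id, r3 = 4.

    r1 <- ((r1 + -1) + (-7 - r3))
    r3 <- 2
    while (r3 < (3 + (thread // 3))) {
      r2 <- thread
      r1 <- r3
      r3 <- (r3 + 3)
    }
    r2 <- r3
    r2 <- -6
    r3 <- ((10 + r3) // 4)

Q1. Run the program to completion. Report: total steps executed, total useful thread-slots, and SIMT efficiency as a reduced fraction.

Answer: 14 steps, 188 useful, 47/56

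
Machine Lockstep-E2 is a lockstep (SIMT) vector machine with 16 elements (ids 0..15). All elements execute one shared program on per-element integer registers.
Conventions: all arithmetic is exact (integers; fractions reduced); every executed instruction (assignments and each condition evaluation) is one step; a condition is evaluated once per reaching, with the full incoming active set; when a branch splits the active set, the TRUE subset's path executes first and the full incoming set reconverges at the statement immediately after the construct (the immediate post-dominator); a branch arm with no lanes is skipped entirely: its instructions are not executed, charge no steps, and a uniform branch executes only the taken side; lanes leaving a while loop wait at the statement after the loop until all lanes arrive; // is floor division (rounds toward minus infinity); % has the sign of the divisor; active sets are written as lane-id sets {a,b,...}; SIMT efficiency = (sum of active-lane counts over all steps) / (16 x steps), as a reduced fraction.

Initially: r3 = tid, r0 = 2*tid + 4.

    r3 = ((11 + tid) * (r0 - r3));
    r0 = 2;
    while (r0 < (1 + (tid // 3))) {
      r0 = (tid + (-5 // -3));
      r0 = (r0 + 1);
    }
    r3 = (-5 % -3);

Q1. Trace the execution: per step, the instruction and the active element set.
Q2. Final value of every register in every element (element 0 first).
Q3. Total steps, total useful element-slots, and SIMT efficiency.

step 0: r3 <- ((11 + tid) * (r0 - r3)) {0,1,2,3,4,5,6,7,8,9,10,11,12,13,14,15}
step 1: r0 <- 2                      {0,1,2,3,4,5,6,7,8,9,10,11,12,13,14,15}
step 2: eval (r0 < (1 + (tid // 3))) {0,1,2,3,4,5,6,7,8,9,10,11,12,13,14,15}
step 3: r0 <- (tid + (-5 // -3))     {6,7,8,9,10,11,12,13,14,15}
step 4: r0 <- (r0 + 1)               {6,7,8,9,10,11,12,13,14,15}
step 5: eval (r0 < (1 + (tid // 3))) {6,7,8,9,10,11,12,13,14,15}
step 6: r3 <- (-5 % -3)              {0,1,2,3,4,5,6,7,8,9,10,11,12,13,14,15}

Answer: 7 steps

r3: -2,-2,-2,-2,-2,-2,-2,-2,-2,-2,-2,-2,-2,-2,-2,-2
r0: 2,2,2,2,2,2,8,9,10,11,12,13,14,15,16,17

steps = 7; useful = 94; efficiency = 94/112 = 47/56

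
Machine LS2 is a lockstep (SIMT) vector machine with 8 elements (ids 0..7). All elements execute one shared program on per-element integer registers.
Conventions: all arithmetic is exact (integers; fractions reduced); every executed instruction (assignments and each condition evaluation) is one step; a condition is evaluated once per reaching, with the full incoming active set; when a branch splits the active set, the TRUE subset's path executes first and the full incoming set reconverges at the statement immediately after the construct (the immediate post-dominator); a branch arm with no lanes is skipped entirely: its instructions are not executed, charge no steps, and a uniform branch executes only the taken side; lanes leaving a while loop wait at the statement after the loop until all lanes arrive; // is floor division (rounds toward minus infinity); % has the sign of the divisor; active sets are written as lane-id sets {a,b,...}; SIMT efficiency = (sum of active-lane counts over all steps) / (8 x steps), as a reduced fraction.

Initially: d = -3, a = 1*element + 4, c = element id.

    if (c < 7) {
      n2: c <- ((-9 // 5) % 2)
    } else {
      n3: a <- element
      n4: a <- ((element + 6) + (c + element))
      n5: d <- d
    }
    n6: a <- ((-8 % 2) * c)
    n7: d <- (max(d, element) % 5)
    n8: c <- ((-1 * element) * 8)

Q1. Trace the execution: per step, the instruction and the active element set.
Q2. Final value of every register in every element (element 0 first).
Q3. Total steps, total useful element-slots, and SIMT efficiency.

step 0: eval (c < 7)                 {0,1,2,3,4,5,6,7}
step 1: c <- ((-9 // 5) % 2)         {0,1,2,3,4,5,6}
step 2: a <- element                 {7}
step 3: a <- ((element + 6) + (c + element)) {7}
step 4: d <- d                       {7}
step 5: a <- ((-8 % 2) * c)          {0,1,2,3,4,5,6,7}
step 6: d <- (max(d, element) % 5)   {0,1,2,3,4,5,6,7}
step 7: c <- ((-1 * element) * 8)    {0,1,2,3,4,5,6,7}

Answer: 8 steps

d: 0,1,2,3,4,0,1,2
a: 0,0,0,0,0,0,0,0
c: 0,-8,-16,-24,-32,-40,-48,-56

steps = 8; useful = 42; efficiency = 42/64 = 21/32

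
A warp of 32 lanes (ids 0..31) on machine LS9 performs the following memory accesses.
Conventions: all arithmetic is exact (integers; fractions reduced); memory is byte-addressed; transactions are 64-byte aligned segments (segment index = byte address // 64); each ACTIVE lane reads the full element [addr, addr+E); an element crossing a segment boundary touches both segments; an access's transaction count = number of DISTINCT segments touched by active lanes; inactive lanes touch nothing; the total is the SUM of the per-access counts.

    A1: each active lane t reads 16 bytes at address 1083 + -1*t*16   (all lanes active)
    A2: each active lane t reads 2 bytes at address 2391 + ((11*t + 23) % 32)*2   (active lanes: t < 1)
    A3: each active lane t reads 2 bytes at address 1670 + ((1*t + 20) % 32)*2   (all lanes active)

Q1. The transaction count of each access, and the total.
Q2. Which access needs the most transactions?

A1: 9 transactions
A2: 1 transaction
A3: 2 transactions

Answer: 9,1,2; total 12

Answer: A1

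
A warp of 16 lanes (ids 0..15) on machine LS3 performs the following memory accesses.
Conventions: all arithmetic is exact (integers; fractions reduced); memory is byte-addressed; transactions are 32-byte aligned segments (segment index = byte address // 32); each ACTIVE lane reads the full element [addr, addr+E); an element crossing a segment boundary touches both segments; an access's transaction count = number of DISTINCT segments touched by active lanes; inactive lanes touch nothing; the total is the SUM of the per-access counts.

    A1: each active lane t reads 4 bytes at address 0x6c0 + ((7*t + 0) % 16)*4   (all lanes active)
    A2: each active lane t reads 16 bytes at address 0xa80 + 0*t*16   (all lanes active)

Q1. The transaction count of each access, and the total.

A1: 2 transactions
A2: 1 transaction

Answer: 2,1; total 3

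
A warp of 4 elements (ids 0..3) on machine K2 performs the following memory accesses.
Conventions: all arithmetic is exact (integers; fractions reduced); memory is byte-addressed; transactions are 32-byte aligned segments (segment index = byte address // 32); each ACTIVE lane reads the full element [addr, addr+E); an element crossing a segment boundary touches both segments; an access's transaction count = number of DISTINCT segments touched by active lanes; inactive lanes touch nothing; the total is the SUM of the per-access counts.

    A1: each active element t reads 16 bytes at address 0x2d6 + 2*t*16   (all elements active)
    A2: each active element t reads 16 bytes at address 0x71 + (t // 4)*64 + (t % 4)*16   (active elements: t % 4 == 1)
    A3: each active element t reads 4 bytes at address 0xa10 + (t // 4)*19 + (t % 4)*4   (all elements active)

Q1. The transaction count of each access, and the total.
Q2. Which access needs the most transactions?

A1: 5 transactions
A2: 1 transaction
A3: 1 transaction

Answer: 5,1,1; total 7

Answer: A1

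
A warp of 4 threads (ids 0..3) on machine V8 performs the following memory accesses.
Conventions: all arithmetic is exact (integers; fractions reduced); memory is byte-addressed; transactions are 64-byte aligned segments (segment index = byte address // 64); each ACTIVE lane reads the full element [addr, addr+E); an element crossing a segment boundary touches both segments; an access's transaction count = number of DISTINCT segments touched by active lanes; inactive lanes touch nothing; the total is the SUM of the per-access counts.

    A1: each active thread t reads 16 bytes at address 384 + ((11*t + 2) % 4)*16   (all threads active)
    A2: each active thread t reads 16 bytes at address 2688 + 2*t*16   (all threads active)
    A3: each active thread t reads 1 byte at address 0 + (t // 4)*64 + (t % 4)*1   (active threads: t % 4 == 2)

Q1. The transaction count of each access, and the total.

A1: 1 transaction
A2: 2 transactions
A3: 1 transaction

Answer: 1,2,1; total 4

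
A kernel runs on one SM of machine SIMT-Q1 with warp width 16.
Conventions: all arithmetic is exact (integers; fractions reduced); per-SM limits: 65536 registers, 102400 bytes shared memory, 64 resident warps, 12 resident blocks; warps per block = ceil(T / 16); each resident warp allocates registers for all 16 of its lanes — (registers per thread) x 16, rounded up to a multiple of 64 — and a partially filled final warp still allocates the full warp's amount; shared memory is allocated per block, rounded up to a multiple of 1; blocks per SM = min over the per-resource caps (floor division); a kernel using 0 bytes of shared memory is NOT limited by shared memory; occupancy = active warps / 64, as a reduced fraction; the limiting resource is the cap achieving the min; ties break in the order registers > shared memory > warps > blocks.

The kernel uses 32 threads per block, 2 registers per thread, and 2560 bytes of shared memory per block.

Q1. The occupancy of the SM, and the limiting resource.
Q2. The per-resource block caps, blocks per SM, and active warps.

Answer: occupancy 3/8, limited by blocks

registers: 512 blocks
shared memory: 40 blocks
warps: 32 blocks
blocks: 12 blocks

Answer: 12 blocks, 24 active warps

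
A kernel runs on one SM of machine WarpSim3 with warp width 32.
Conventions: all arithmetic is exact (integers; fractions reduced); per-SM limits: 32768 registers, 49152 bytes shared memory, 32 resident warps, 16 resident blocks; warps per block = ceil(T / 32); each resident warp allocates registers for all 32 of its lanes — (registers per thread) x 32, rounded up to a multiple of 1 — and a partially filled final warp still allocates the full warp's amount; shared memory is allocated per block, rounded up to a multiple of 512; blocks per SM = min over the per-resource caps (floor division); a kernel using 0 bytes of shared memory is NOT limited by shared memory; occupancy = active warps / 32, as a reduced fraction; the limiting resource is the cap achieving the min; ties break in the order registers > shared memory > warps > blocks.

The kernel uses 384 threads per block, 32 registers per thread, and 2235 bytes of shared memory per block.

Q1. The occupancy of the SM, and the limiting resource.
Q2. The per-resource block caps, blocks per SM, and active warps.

Answer: occupancy 3/4, limited by registers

registers: 2 blocks
shared memory: 19 blocks
warps: 2 blocks
blocks: 16 blocks

Answer: 2 blocks, 24 active warps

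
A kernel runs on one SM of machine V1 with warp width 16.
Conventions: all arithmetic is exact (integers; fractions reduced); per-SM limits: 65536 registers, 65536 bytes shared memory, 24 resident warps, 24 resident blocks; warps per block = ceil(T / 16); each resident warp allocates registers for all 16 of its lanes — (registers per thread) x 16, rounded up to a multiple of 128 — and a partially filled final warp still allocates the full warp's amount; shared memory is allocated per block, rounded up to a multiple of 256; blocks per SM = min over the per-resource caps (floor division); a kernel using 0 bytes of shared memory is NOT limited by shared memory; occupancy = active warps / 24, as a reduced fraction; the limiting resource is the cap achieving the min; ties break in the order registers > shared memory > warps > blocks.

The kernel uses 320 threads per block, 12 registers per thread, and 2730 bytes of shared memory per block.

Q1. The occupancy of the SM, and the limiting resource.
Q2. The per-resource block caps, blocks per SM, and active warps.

Answer: occupancy 5/6, limited by warps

registers: 12 blocks
shared memory: 23 blocks
warps: 1 block
blocks: 24 blocks

Answer: 1 block, 20 active warps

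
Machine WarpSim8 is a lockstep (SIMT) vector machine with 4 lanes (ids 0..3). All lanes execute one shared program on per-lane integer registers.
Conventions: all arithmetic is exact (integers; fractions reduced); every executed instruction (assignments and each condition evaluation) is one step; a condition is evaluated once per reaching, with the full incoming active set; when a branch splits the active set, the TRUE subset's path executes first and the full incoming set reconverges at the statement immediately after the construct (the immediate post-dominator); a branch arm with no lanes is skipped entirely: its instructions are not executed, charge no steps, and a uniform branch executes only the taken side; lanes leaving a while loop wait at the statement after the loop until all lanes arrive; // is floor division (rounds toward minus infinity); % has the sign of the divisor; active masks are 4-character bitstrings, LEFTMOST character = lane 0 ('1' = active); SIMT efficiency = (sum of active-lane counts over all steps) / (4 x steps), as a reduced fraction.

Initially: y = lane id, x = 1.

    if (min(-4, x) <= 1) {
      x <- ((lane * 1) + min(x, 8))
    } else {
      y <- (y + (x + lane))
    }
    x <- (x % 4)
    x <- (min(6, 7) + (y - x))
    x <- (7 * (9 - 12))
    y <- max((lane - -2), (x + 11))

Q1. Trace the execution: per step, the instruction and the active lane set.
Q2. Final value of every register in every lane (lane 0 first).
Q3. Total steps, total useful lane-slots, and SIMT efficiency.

step 0: eval (min(-4, x) <= 1)       1111
step 1: x <- ((lane * 1) + min(x, 8)) 1111
step 2: x <- (x % 4)                 1111
step 3: x <- (min(6, 7) + (y - x))   1111
step 4: x <- (7 * (9 - 12))          1111
step 5: y <- max((lane - -2), (x + 11)) 1111

Answer: 6 steps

y: 2,3,4,5
x: -21,-21,-21,-21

steps = 6; useful = 24; efficiency = 24/24 = 1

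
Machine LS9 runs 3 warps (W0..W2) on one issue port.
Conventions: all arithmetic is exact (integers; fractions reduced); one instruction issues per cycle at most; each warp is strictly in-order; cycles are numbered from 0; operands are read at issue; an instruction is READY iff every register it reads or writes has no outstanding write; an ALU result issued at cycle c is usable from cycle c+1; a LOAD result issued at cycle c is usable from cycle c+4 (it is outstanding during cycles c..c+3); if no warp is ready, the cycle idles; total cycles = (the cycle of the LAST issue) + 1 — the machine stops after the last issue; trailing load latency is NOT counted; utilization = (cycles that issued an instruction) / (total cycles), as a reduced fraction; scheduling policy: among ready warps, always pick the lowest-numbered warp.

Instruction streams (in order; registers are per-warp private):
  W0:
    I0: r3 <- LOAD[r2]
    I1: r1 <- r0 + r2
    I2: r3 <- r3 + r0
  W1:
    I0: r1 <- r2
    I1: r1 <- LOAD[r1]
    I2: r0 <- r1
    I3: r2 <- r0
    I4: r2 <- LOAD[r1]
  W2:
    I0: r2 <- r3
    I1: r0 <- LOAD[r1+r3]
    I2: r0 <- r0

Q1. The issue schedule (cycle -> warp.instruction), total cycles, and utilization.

cycle 0: W0.I0
cycle 1: W0.I1
cycle 2: W1.I0
cycle 3: W1.I1
cycle 4: W0.I2
cycle 5: W2.I0
cycle 6: W2.I1
cycle 7: W1.I2
cycle 8: W1.I3
cycle 9: W1.I4
cycle 10: W2.I2

Answer: 11 cycles, utilization 1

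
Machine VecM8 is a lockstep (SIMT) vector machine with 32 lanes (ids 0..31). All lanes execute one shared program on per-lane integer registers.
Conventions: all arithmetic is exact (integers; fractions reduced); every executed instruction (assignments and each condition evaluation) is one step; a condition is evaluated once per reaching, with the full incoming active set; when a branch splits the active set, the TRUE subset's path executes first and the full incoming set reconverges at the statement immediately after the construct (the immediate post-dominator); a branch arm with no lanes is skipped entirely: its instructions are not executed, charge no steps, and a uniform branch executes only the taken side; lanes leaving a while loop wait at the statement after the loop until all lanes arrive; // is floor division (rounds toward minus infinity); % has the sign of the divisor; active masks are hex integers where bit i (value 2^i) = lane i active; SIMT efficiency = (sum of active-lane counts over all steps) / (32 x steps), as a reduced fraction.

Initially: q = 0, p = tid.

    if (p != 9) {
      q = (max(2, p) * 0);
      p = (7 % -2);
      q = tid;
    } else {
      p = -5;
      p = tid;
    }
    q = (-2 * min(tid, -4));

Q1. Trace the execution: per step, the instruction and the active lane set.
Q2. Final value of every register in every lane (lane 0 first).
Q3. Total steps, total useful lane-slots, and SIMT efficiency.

step 0: eval (p != 9)                0xffffffff
step 1: q <- (max(2, p) * 0)         0xfffffdff
step 2: p <- (7 % -2)                0xfffffdff
step 3: q <- tid                     0xfffffdff
step 4: p <- -5                      0x00000200
step 5: p <- tid                     0x00000200
step 6: q <- (-2 * min(tid, -4))     0xffffffff

Answer: 7 steps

q: 8,8,8,8,8,8,8,8,8,8,8,8,8,8,8,8,8,8,8,8,8,8,8,8,8,8,8,8,8,8,8,8
p: -1,-1,-1,-1,-1,-1,-1,-1,-1,9,-1,-1,-1,-1,-1,-1,-1,-1,-1,-1,-1,-1,-1,-1,-1,-1,-1,-1,-1,-1,-1,-1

steps = 7; useful = 159; efficiency = 159/224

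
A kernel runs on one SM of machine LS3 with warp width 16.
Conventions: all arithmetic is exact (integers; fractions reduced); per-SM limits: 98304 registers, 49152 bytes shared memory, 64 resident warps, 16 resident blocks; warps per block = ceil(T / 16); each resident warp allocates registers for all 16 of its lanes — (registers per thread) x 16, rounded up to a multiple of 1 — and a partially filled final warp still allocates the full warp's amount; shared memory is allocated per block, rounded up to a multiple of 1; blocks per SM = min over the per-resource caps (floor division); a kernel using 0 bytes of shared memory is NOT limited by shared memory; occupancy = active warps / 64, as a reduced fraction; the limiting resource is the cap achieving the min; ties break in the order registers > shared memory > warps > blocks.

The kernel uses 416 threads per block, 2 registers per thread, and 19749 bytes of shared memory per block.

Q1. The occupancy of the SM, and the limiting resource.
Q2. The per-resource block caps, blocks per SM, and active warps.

Answer: occupancy 13/16, limited by shared memory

registers: 118 blocks
shared memory: 2 blocks
warps: 2 blocks
blocks: 16 blocks

Answer: 2 blocks, 52 active warps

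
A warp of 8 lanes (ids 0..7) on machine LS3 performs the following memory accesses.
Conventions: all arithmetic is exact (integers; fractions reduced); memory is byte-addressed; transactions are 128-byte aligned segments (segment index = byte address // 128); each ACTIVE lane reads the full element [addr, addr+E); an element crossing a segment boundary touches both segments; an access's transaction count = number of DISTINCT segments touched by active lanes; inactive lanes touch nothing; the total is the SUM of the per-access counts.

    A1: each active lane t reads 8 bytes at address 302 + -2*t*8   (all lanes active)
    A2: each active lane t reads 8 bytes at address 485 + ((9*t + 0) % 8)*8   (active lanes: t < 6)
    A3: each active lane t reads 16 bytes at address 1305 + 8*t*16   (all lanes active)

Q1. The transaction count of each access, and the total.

A1: 2 transactions
A2: 2 transactions
A3: 8 transactions

Answer: 2,2,8; total 12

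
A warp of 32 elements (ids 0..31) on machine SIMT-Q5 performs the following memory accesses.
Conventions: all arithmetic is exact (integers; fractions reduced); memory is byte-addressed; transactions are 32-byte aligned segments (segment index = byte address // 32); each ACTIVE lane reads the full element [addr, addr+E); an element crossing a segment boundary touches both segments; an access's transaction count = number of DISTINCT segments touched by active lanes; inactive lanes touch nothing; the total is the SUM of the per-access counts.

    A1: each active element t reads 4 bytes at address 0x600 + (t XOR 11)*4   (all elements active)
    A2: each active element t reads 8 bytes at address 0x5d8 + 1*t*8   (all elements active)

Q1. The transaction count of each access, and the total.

A1: 4 transactions
A2: 9 transactions

Answer: 4,9; total 13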